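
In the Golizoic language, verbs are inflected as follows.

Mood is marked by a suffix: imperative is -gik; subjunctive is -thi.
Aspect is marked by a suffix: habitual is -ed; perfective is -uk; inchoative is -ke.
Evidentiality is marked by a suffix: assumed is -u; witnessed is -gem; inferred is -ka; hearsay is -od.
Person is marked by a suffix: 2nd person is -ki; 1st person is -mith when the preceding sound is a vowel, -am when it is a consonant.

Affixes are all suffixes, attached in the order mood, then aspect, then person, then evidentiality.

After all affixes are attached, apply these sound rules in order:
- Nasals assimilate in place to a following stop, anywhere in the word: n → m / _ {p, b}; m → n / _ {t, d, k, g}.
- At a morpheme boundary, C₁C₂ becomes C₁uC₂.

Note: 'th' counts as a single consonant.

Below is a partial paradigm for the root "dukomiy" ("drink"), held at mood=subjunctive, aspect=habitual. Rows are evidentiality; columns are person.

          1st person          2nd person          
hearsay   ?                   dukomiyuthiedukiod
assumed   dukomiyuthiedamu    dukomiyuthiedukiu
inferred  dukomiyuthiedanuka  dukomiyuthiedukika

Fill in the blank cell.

dukomiyuthiedamod

Attach mood subjunctive -thi → dukomiythi.
Attach aspect habitual -ed → dukomiythied.
Attach person 1st person -am (after consonant 'd') → dukomiythiedam.
Attach evidentiality hearsay -od → dukomiythiedamod.
Nasal assimilation: no change.
Apply epenthesis: dukomiythiedamod → dukomiyuthiedamod.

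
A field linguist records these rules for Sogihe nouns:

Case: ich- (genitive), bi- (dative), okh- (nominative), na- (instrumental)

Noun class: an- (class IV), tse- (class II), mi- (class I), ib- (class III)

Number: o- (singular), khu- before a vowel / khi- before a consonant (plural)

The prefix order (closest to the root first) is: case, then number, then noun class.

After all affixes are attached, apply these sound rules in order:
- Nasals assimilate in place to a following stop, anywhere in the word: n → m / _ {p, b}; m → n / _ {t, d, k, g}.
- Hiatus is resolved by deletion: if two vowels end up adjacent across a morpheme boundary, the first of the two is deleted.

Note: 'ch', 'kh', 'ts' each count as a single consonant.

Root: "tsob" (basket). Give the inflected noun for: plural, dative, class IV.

ankhibitsob

Attach case dative bi- → bitsob.
Attach number plural khi- (before consonant 'b') → khibitsob.
Attach noun class class IV an- → ankhibitsob.
Nasal assimilation: no change.
Vowel deletion: no change.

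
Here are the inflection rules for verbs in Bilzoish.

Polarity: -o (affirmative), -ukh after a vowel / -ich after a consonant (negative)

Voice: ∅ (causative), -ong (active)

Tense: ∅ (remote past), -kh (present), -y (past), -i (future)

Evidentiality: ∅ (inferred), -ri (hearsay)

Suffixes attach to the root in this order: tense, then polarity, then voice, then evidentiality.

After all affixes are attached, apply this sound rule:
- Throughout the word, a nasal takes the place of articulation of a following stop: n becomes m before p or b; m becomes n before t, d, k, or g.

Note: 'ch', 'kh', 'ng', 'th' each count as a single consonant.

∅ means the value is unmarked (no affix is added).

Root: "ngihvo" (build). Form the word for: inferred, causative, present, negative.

Attach tense present -kh → ngihvokh.
Attach polarity negative -ich (after consonant 'kh') → ngihvokhich.
voice = causative: zero marking, form stays ngihvokhich.
evidentiality = inferred: zero marking, form stays ngihvokhich.
Nasal assimilation: no change.

ngihvokhich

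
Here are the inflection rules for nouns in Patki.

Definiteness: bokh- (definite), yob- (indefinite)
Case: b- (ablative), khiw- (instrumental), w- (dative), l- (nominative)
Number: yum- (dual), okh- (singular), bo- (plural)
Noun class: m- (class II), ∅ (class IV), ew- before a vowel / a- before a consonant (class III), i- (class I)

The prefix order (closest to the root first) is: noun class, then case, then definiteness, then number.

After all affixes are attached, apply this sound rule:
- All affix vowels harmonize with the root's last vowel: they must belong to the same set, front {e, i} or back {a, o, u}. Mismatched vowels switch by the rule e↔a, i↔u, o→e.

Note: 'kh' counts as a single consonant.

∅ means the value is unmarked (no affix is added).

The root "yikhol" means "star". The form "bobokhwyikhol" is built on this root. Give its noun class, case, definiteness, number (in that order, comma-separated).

class IV, dative, definite, plural

Segment: bo-bokh-w-yikhol.
noun class: ∅ → class IV.
case: w- → dative.
definiteness: bokh- → definite.
number: bo- → plural.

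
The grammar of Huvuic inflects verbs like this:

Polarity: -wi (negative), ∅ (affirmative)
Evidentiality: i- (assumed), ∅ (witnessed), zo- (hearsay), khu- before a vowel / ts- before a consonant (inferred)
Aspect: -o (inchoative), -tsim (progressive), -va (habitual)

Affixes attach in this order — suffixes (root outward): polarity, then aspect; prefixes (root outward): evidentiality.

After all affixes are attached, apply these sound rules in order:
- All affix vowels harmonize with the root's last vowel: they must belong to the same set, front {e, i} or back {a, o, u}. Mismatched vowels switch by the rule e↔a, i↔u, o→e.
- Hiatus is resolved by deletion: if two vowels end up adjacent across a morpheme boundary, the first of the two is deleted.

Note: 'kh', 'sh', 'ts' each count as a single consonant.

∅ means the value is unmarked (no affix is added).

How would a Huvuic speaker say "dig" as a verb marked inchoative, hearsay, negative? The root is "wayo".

Attach polarity negative -wi → wayowi.
Attach aspect inchoative -o → wayowio.
Attach evidentiality hearsay zo- → zowayowio.
Apply vowel harmony: zowayowio → zowayowuo.
Apply vowel deletion: zowayowuo → zowayowo.

zowayowo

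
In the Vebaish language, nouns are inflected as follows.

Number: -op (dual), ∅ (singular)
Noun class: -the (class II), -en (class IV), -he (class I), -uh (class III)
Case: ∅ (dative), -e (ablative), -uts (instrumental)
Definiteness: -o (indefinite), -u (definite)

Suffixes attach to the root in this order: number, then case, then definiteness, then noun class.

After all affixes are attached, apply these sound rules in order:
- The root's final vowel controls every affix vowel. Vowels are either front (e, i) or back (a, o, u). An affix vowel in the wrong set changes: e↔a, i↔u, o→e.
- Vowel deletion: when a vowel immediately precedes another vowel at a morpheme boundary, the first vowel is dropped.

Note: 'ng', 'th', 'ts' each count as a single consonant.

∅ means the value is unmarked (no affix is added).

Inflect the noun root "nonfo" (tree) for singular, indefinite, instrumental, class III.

number = singular: zero marking, form stays nonfo.
Attach case instrumental -uts → nonfouts.
Attach definiteness indefinite -o → nonfoutso.
Attach noun class class III -uh → nonfoutsouh.
Vowel harmony: no change.
Apply vowel deletion: nonfoutsouh → nonfutsuh.

nonfutsuh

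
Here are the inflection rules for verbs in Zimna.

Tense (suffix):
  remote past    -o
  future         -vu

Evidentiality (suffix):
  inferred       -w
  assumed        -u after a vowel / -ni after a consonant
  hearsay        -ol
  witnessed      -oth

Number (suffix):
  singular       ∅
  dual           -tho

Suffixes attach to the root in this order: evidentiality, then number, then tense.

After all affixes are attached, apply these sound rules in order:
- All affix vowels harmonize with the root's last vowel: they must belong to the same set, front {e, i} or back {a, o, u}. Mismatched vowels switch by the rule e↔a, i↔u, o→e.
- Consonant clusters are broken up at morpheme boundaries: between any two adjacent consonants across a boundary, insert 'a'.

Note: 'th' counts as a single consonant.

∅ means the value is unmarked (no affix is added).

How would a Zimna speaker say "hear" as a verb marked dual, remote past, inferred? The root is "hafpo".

Attach evidentiality inferred -w → hafpow.
Attach number dual -tho → hafpowtho.
Attach tense remote past -o → hafpowthoo.
Vowel harmony: no change.
Apply epenthesis: hafpowthoo → hafpowathoo.

hafpowathoo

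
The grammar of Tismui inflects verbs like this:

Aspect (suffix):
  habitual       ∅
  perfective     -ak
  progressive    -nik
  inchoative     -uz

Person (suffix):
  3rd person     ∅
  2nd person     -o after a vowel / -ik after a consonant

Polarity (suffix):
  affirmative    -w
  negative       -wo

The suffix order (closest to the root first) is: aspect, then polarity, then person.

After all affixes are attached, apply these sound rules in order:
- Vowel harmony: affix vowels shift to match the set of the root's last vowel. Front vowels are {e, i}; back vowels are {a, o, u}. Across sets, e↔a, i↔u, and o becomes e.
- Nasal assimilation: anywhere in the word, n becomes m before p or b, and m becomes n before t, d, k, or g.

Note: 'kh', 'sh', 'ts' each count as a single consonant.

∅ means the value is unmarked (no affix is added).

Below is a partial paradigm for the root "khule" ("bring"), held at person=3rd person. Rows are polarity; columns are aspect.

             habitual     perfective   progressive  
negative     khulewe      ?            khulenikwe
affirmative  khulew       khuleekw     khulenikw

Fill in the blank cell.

Attach aspect perfective -ak → khuleak.
Attach polarity negative -wo → khuleakwo.
person = 3rd person: zero marking, form stays khuleakwo.
Apply vowel harmony: khuleakwo → khuleekwe.
Nasal assimilation: no change.

khuleekwe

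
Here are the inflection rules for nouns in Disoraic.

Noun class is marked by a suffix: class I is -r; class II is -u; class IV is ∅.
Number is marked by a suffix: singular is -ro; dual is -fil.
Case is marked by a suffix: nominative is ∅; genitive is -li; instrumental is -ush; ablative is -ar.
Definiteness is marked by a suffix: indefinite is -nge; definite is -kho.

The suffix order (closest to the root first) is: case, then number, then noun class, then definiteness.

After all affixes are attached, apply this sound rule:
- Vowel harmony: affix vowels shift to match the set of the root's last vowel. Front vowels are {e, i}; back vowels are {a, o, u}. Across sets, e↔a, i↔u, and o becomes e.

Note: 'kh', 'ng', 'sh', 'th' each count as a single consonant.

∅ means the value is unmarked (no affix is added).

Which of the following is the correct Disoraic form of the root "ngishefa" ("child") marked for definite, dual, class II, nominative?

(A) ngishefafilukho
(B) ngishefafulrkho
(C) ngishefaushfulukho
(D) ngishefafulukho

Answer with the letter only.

case = nominative: zero marking, form stays ngishefa.
Attach number dual -fil → ngishefafil.
Attach noun class class II -u → ngishefafilu.
Attach definiteness definite -kho → ngishefafilukho.
Apply vowel harmony: ngishefafilukho → ngishefafulukho.
So the correct form is ngishefafulukho, option (D).
(A) ngishefafilukho is wrong: it fails to apply the sound rule(s).
(C) ngishefaushfulukho is wrong: it uses instrumental instead of nominative for case.
(B) ngishefafulrkho is wrong: it uses class I instead of class II for noun class.

D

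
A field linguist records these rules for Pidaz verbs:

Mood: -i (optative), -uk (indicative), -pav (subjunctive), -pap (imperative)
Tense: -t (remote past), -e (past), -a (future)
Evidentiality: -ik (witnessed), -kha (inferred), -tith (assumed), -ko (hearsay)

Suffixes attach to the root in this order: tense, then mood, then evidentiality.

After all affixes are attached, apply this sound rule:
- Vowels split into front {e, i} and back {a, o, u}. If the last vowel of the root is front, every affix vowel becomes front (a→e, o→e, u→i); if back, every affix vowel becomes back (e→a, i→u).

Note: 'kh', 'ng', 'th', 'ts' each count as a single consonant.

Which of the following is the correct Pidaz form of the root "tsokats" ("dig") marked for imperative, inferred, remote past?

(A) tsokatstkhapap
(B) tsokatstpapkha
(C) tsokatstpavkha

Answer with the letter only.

B

Attach tense remote past -t → tsokatst.
Attach mood imperative -pap → tsokatstpap.
Attach evidentiality inferred -kha → tsokatstpapkha.
Vowel harmony: no change.
So the correct form is tsokatstpapkha, option (B).
(C) tsokatstpavkha is wrong: it uses subjunctive instead of imperative for mood.
(A) tsokatstkhapap is wrong: it has the affixes in the wrong order.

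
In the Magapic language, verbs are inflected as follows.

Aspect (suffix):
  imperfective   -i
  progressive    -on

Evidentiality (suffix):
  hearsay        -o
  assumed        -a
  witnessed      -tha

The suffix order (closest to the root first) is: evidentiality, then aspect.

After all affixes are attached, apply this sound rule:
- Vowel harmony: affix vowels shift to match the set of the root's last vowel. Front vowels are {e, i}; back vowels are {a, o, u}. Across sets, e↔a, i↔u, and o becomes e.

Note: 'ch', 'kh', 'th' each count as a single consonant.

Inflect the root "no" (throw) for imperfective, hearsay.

Attach evidentiality hearsay -o → noo.
Attach aspect imperfective -i → nooi.
Apply vowel harmony: nooi → noou.

noou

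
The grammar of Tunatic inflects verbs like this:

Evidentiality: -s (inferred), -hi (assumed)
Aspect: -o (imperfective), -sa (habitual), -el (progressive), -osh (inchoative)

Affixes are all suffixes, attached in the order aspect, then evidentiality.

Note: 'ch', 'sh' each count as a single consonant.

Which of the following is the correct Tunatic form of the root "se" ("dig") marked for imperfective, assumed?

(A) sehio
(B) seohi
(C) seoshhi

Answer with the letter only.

B

Attach aspect imperfective -o → seo.
Attach evidentiality assumed -hi → seohi.
So the correct form is seohi, option (B).
(C) seoshhi is wrong: it uses inchoative instead of imperfective for aspect.
(A) sehio is wrong: it has the affixes in the wrong order.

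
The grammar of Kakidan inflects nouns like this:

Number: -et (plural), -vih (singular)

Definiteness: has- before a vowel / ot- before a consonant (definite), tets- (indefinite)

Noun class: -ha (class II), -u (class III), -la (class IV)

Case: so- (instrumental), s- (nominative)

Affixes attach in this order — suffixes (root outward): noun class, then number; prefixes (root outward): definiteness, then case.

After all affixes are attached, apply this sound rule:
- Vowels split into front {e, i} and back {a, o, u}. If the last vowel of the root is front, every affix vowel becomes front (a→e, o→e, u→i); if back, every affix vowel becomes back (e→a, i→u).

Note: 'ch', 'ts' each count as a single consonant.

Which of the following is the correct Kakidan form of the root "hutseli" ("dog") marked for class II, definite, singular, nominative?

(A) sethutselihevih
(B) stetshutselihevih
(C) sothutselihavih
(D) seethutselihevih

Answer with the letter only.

Attach definiteness definite ot- (before consonant 'h') → othutseli.
Attach case nominative s- → sothutseli.
Attach noun class class II -ha → sothutseliha.
Attach number singular -vih → sothutselihavih.
Apply vowel harmony: sothutselihavih → sethutselihevih.
So the correct form is sethutselihevih, option (A).
(B) stetshutselihevih is wrong: it uses indefinite instead of definite for definiteness.
(D) seethutselihevih is wrong: it uses instrumental instead of nominative for case.
(C) sothutselihavih is wrong: it fails to apply the sound rule(s).

A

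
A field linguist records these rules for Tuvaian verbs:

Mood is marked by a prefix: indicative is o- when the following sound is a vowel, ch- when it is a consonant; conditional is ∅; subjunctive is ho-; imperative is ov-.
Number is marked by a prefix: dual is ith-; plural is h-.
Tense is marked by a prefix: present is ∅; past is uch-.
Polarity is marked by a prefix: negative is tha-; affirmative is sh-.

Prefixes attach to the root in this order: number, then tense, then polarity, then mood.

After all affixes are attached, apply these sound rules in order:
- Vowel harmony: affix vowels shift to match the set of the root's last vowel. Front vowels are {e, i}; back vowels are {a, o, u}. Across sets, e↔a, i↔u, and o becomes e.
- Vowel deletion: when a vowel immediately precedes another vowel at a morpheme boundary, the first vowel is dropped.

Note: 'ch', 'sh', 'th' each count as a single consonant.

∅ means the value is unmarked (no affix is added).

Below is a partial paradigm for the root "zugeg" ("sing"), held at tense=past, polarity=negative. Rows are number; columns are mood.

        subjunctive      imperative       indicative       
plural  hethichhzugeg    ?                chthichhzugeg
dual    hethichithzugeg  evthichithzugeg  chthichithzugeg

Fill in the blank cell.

evthichhzugeg

Attach number plural h- → hzugeg.
Attach tense past uch- → uchhzugeg.
Attach polarity negative tha- → thauchhzugeg.
Attach mood imperative ov- → ovthauchhzugeg.
Apply vowel harmony: ovthauchhzugeg → evtheichhzugeg.
Apply vowel deletion: evtheichhzugeg → evthichhzugeg.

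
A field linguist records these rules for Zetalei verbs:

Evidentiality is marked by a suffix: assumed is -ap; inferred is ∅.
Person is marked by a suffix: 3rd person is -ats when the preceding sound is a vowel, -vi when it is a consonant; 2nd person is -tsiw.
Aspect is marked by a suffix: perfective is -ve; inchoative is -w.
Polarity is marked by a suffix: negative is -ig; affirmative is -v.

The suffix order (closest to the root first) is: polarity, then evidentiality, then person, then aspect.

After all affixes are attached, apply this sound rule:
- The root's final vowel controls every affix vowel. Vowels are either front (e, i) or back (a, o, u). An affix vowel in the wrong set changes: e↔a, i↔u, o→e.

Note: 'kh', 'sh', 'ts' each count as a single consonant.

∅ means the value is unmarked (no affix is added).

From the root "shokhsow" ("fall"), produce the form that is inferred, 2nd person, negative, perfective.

Attach polarity negative -ig → shokhsowig.
evidentiality = inferred: zero marking, form stays shokhsowig.
Attach person 2nd person -tsiw → shokhsowigtsiw.
Attach aspect perfective -ve → shokhsowigtsiwve.
Apply vowel harmony: shokhsowigtsiwve → shokhsowugtsuwva.

shokhsowugtsuwva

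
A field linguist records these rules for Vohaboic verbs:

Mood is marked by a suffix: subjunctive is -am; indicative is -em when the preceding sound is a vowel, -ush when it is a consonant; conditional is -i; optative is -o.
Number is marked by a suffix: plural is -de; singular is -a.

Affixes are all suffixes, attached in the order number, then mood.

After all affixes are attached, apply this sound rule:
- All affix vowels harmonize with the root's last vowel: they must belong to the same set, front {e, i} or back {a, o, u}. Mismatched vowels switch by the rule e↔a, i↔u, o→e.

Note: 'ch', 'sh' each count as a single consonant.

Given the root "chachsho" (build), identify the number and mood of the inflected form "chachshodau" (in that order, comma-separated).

Segment: chachsho-de-i.
number: -de → plural.
mood: -i → conditional.

plural, conditional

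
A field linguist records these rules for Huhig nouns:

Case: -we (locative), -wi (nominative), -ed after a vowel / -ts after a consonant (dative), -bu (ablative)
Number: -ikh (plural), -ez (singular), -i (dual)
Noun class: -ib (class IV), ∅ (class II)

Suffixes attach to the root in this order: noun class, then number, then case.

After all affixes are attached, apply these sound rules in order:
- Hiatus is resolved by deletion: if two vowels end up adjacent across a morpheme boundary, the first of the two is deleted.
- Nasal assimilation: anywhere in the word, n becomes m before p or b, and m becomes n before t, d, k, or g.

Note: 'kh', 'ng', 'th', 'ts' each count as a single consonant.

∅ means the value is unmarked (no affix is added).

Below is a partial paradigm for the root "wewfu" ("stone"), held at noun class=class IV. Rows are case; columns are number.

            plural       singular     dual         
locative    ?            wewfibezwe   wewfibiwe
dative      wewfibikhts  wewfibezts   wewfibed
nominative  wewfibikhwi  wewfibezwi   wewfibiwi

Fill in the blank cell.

Attach noun class class IV -ib → wewfuib.
Attach number plural -ikh → wewfuibikh.
Attach case locative -we → wewfuibikhwe.
Apply vowel deletion: wewfuibikhwe → wewfibikhwe.
Nasal assimilation: no change.

wewfibikhwe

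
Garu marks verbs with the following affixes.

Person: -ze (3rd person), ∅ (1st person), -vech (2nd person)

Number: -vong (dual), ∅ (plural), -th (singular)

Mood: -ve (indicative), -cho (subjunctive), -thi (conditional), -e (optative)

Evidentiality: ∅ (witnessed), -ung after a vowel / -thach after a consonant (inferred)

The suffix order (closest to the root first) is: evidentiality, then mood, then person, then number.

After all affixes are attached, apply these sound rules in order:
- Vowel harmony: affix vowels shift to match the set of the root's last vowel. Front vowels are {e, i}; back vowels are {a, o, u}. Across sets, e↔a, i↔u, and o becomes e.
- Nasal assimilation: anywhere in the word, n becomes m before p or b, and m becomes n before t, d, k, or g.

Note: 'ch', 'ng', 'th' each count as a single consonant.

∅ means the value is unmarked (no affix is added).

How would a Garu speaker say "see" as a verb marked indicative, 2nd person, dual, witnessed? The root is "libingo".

evidentiality = witnessed: zero marking, form stays libingo.
Attach mood indicative -ve → libingove.
Attach person 2nd person -vech → libingovevech.
Attach number dual -vong → libingovevechvong.
Apply vowel harmony: libingovevechvong → libingovavachvong.
Nasal assimilation: no change.

libingovavachvong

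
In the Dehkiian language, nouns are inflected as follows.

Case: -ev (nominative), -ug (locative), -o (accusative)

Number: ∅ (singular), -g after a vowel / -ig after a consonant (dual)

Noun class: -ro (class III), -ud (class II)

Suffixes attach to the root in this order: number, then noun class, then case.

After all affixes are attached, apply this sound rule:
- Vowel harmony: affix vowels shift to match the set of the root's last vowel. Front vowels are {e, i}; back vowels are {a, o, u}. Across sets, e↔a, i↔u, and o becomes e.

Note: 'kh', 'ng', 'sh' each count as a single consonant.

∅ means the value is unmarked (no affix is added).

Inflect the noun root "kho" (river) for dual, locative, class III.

Attach number dual -g (after vowel 'o') → khog.
Attach noun class class III -ro → khogro.
Attach case locative -ug → khogroug.
Vowel harmony: no change.

khogroug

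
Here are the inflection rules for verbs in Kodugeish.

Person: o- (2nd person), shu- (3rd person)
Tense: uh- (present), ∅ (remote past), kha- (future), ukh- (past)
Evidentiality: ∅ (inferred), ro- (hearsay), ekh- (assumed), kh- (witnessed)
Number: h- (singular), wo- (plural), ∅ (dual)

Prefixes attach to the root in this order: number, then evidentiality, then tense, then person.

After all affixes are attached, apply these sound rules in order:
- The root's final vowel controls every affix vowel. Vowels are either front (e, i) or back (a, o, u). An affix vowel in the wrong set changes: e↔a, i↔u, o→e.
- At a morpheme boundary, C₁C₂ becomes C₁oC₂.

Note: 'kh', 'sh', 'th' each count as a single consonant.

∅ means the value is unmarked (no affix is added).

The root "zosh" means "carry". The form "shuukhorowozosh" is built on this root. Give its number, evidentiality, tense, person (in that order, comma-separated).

Segment: shu-ukh-ro-wo-zosh.
number: wo- → plural.
evidentiality: ro- → hearsay.
tense: ukh- → past.
person: shu- → 3rd person.

plural, hearsay, past, 3rd person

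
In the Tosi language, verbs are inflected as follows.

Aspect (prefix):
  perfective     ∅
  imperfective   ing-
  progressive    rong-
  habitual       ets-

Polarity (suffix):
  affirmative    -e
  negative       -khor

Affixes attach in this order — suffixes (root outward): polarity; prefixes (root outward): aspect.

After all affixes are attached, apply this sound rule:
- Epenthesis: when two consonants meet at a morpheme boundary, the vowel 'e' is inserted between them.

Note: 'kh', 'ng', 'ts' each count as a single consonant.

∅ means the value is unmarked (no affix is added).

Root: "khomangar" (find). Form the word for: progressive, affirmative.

Attach polarity affirmative -e → khomangare.
Attach aspect progressive rong- → rongkhomangare.
Apply epenthesis: rongkhomangare → rongekhomangare.

rongekhomangare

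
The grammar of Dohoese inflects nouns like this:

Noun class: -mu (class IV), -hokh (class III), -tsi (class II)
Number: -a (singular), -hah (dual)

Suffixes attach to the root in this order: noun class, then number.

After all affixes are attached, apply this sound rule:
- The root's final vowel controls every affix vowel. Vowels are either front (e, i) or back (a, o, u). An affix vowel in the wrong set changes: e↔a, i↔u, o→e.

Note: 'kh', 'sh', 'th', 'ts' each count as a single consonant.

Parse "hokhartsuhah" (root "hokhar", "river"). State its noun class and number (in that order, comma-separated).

class II, dual

Segment: hokhar-tsi-hah.
noun class: -tsi → class II.
number: -hah → dual.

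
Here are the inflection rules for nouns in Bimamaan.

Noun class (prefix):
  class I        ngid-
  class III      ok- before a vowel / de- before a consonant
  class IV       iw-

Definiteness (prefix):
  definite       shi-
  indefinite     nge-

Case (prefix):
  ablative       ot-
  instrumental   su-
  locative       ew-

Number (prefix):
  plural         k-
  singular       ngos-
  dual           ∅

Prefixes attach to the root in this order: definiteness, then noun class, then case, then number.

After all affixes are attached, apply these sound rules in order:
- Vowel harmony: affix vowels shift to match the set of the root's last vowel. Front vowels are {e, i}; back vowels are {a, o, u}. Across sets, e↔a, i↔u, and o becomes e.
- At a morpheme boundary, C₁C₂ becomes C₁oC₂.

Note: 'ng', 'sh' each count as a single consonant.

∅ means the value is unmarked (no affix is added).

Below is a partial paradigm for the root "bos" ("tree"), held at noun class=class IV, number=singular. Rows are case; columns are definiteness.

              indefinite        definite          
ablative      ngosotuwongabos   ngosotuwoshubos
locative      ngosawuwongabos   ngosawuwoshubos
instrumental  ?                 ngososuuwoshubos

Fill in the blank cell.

Attach definiteness indefinite nge- → ngebos.
Attach noun class class IV iw- → iwngebos.
Attach case instrumental su- → suiwngebos.
Attach number singular ngos- → ngossuiwngebos.
Apply vowel harmony: ngossuiwngebos → ngossuuwngabos.
Apply epenthesis: ngossuuwngabos → ngososuuwongabos.

ngososuuwongabos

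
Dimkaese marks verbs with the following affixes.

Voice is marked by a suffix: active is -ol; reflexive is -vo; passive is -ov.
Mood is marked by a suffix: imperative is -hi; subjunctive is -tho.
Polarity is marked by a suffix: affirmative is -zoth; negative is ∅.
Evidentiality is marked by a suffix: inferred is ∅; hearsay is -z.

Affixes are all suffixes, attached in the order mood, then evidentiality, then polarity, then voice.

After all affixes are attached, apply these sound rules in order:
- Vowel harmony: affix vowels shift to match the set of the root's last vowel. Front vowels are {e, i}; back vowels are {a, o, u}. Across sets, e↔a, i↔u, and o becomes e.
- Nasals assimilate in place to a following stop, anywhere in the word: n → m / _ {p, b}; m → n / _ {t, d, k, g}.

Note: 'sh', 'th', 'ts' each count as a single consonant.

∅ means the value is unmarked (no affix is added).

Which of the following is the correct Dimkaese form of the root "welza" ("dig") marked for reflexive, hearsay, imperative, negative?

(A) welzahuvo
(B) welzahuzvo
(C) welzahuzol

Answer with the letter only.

Attach mood imperative -hi → welzahi.
Attach evidentiality hearsay -z → welzahiz.
polarity = negative: zero marking, form stays welzahiz.
Attach voice reflexive -vo → welzahizvo.
Apply vowel harmony: welzahizvo → welzahuzvo.
Nasal assimilation: no change.
So the correct form is welzahuzvo, option (B).
(A) welzahuvo is wrong: it uses inferred instead of hearsay for evidentiality.
(C) welzahuzol is wrong: it uses active instead of reflexive for voice.

B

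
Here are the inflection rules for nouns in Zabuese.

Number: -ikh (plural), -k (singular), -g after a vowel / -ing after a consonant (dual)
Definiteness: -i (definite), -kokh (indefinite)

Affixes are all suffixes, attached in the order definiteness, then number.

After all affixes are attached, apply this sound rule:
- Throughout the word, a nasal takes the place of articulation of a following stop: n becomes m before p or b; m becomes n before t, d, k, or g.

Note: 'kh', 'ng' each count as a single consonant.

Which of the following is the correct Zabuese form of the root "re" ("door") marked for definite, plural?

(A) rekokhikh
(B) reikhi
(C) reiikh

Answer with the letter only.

C

Attach definiteness definite -i → rei.
Attach number plural -ikh → reiikh.
Nasal assimilation: no change.
So the correct form is reiikh, option (C).
(A) rekokhikh is wrong: it uses indefinite instead of definite for definiteness.
(B) reikhi is wrong: it has the affixes in the wrong order.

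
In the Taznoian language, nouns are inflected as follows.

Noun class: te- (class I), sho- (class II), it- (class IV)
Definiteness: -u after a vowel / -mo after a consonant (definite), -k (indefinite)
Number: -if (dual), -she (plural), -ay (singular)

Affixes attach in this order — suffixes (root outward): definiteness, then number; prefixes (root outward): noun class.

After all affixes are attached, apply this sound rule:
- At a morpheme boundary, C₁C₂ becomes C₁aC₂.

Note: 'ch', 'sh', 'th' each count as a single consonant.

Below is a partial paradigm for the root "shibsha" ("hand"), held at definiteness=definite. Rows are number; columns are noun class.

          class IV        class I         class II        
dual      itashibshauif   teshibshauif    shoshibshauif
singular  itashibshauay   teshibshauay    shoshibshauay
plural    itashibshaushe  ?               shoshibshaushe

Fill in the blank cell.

teshibshaushe

Attach definiteness definite -u (after vowel 'a') → shibshau.
Attach noun class class I te- → teshibshau.
Attach number plural -she → teshibshaushe.
Epenthesis: no change.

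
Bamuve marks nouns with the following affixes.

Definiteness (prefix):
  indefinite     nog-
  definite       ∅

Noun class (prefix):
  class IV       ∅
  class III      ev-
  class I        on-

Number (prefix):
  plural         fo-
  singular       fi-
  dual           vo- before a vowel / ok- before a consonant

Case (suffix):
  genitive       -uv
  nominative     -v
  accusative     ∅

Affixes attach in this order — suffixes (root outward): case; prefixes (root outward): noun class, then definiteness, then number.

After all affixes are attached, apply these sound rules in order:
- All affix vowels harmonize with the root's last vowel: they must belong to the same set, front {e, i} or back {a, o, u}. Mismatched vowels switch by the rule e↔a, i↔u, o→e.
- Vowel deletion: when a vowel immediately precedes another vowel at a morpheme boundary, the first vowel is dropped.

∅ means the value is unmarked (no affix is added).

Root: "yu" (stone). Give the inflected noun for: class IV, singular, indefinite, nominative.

funogyuv

noun class = class IV: zero marking, form stays yu.
Attach definiteness indefinite nog- → nogyu.
Attach number singular fi- → finogyu.
Attach case nominative -v → finogyuv.
Apply vowel harmony: finogyuv → funogyuv.
Vowel deletion: no change.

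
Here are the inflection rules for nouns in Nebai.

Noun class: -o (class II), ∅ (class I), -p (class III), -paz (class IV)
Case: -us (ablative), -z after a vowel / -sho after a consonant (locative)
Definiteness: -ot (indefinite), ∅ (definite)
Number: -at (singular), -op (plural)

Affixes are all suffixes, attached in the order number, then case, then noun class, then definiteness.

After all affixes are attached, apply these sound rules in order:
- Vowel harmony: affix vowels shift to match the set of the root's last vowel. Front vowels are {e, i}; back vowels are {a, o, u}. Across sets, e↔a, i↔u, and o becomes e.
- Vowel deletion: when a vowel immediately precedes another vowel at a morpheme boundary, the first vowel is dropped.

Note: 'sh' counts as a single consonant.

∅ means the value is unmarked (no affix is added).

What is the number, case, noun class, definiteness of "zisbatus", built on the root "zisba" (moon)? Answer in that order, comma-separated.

singular, ablative, class I, definite

Segment: zisba-at-us.
number: -at → singular.
case: -us → ablative.
noun class: ∅ → class I.
definiteness: ∅ → definite.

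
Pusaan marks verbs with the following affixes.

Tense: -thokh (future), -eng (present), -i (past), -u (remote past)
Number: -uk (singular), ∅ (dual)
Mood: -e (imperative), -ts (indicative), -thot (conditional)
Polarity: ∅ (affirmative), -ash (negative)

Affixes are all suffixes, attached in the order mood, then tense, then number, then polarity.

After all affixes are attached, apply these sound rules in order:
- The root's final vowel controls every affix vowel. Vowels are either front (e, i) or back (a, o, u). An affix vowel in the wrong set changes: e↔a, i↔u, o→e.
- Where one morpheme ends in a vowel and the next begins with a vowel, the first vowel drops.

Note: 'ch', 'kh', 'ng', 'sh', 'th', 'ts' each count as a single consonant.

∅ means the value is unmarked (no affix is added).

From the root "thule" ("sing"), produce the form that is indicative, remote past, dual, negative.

thuletsesh

Attach mood indicative -ts → thulets.
Attach tense remote past -u → thuletsu.
number = dual: zero marking, form stays thuletsu.
Attach polarity negative -ash → thuletsuash.
Apply vowel harmony: thuletsuash → thuletsiesh.
Apply vowel deletion: thuletsiesh → thuletsesh.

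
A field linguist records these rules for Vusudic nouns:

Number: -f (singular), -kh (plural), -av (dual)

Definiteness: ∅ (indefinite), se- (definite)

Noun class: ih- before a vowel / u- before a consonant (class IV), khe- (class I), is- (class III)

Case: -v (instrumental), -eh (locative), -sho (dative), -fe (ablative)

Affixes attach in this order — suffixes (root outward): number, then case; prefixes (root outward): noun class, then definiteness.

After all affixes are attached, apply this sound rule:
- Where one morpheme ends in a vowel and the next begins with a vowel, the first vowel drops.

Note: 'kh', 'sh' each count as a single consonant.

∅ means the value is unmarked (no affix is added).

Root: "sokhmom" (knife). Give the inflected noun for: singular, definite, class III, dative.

Attach number singular -f → sokhmomf.
Attach noun class class III is- → issokhmomf.
Attach definiteness definite se- → seissokhmomf.
Attach case dative -sho → seissokhmomfsho.
Apply vowel deletion: seissokhmomfsho → sissokhmomfsho.

sissokhmomfsho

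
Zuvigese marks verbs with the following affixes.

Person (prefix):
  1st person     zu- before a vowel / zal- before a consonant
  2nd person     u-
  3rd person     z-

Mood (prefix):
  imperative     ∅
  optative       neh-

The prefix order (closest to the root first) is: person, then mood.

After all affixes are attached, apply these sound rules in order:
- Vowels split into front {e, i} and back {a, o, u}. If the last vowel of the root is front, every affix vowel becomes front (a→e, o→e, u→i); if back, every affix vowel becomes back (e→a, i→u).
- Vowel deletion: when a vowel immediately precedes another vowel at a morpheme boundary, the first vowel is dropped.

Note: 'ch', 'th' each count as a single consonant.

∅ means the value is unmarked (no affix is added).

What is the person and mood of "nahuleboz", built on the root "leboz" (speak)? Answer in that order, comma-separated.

Segment: neh-u-leboz.
person: u- → 2nd person.
mood: neh- → optative.

2nd person, optative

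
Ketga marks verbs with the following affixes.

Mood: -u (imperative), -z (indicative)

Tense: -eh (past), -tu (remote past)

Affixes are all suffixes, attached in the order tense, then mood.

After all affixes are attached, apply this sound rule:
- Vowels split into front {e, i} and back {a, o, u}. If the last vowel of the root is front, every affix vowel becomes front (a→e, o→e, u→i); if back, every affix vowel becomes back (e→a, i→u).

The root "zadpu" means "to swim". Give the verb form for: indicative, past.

zadpuahz

Attach tense past -eh → zadpueh.
Attach mood indicative -z → zadpuehz.
Apply vowel harmony: zadpuehz → zadpuahz.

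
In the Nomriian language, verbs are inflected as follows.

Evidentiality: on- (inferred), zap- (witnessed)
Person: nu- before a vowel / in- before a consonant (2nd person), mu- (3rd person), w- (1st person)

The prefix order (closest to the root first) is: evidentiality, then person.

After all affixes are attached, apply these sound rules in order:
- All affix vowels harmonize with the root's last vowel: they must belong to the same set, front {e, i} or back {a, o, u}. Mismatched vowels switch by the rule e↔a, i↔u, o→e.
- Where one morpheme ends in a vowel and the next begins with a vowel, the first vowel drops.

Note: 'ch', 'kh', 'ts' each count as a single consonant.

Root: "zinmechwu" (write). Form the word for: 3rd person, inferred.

monzinmechwu

Attach evidentiality inferred on- → onzinmechwu.
Attach person 3rd person mu- → muonzinmechwu.
Vowel harmony: no change.
Apply vowel deletion: muonzinmechwu → monzinmechwu.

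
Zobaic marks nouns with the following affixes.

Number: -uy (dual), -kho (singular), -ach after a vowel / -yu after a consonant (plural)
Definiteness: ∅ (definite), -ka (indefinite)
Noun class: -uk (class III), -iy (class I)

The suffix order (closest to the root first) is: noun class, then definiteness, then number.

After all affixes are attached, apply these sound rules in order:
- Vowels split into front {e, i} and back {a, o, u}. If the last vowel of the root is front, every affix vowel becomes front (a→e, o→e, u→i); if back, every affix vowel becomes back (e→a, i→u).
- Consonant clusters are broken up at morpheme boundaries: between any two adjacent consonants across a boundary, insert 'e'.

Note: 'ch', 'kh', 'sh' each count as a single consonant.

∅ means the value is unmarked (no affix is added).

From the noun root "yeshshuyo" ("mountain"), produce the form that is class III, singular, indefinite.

Attach noun class class III -uk → yeshshuyouk.
Attach definiteness indefinite -ka → yeshshuyoukka.
Attach number singular -kho → yeshshuyoukkakho.
Vowel harmony: no change.
Apply epenthesis: yeshshuyoukkakho → yeshshuyoukekakho.

yeshshuyoukekakho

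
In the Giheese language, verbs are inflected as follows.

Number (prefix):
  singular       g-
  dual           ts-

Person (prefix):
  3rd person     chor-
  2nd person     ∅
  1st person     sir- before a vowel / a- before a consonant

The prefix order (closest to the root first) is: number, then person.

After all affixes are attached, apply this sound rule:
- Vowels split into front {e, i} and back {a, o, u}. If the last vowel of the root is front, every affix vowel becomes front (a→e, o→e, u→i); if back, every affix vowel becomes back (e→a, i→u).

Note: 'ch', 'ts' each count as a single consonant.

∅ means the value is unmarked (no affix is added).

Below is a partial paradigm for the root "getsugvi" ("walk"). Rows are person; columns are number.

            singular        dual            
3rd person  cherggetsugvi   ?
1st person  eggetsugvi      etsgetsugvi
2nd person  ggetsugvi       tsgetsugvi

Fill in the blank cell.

Attach number dual ts- → tsgetsugvi.
Attach person 3rd person chor- → chortsgetsugvi.
Apply vowel harmony: chortsgetsugvi → chertsgetsugvi.

chertsgetsugvi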